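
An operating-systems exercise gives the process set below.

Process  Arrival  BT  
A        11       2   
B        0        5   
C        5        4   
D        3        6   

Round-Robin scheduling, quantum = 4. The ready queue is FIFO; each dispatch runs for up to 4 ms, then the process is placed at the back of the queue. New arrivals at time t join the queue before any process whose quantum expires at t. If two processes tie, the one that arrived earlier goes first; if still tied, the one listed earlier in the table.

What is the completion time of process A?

Gantt: | B 0-4 | D 4-8 | B 8-9 | C 9-13 | D 13-15 | A 15-17 |
Completion: A=17  B=9  C=13  D=15

17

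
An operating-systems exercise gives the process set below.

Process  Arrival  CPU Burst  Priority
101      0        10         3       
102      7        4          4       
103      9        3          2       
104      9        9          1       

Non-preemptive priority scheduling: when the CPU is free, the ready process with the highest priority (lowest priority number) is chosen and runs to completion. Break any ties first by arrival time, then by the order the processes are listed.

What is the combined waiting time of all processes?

Gantt: | 101 0-10 | 104 10-19 | 103 19-22 | 102 22-26 |
Completion: 101=10  102=26  103=22  104=19
Turnaround (C−A): 101=10  102=19  103=13  104=10
Waiting = turnaround − burst: 101=0, 102=15, 103=10, 104=1
Total waiting = 0 + 15 + 10 + 1 = 26

26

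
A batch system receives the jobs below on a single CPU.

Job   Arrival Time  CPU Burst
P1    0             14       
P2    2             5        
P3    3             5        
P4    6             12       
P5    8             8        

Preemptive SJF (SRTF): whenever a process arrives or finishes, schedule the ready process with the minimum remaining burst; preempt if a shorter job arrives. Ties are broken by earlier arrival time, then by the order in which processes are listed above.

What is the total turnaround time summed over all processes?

Gantt: | P1 0-2 | P2 2-7 | P3 7-12 | P5 12-20 | P1 20-32 | P4 32-44 |
Completion: P1=32  P2=7  P3=12  P4=44  P5=20
Turnaround = completion − arrival: P1=32, P2=5, P3=9, P4=38, P5=12
Total turnaround = 32 + 5 + 9 + 38 + 12 = 96

96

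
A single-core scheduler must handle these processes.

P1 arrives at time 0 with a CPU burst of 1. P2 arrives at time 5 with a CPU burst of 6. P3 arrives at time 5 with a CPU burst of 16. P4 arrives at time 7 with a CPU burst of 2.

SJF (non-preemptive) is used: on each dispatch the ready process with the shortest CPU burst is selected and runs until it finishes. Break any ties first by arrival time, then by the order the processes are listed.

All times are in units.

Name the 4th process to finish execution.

P3

Gantt: | P1 0-1 | idle 1-5 | P2 5-11 | P4 11-13 | P3 13-29 |
Completion: P1=1  P2=11  P3=29  P4=13
Finish order: P1 → P2 → P4 → P3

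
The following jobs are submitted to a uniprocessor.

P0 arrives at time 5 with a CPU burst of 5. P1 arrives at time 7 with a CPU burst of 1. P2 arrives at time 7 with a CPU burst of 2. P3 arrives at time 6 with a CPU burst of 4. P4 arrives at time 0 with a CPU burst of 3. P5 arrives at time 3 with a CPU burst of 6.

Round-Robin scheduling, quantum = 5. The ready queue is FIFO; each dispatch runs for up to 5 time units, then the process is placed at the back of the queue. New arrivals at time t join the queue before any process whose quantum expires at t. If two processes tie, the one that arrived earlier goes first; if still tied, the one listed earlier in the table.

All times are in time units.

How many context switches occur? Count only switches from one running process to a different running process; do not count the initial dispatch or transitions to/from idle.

Timeline: | P4 0-3 | P5 3-8 | P0 8-13 | P3 13-17 | P1 17-18 | P2 18-20 | P5 20-21 |
Completion: P0=13  P1=18  P2=20  P3=17  P4=3  P5=21
Turnaround (C−A): P0=8  P1=11  P2=13  P3=11  P4=3  P5=18

6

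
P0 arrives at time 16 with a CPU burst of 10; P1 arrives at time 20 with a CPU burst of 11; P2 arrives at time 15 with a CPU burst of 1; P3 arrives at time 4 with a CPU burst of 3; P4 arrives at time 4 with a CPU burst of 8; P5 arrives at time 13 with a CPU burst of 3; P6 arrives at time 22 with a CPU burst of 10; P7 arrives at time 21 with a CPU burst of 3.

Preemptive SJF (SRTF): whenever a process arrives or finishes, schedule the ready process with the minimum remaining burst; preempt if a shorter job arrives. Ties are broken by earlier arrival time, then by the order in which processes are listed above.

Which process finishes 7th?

P6

Timeline: | idle 0-4 | P3 4-7 | P4 7-15 | P2 15-16 | P5 16-19 | P0 19-21 | P7 21-24 | P0 24-32 | P6 32-42 | P1 42-53 |
Completion: P0=32  P1=53  P2=16  P3=7  P4=15  P5=19  P6=42  P7=24
Turnaround (C−A): P0=16  P1=33  P2=1  P3=3  P4=11  P5=6  P6=20  P7=3
Finish order: P3 → P4 → P2 → P5 → P7 → P0 → P6 → P1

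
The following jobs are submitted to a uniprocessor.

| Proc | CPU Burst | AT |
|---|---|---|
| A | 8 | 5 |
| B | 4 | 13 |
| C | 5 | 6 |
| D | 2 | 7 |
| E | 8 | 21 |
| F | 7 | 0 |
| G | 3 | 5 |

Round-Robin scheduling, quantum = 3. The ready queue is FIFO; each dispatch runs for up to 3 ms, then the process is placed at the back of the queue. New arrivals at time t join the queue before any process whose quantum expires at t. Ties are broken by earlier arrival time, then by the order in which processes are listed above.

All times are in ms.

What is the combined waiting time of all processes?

Schedule: | F 0-6 | A 6-9 | G 9-12 | C 12-15 | F 15-16 | D 16-18 | A 18-21 | B 21-24 | C 24-26 | E 26-29 | A 29-31 | B 31-32 | E 32-37 |
Completion: A=31  B=32  C=26  D=18  E=37  F=16  G=12
Turnaround (C−A): A=26  B=19  C=20  D=11  E=16  F=16  G=7
Waiting = turnaround − burst: A=18, B=15, C=15, D=9, E=8, F=9, G=4
Total waiting = 18 + 15 + 15 + 9 + 8 + 9 + 4 = 78

78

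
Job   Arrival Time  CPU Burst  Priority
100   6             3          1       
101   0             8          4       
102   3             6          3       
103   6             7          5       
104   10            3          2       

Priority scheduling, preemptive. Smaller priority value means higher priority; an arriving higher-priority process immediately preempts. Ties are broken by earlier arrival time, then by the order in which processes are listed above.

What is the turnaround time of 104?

Timeline: | 101 0-3 | 102 3-6 | 100 6-9 | 102 9-10 | 104 10-13 | 102 13-15 | 101 15-20 | 103 20-27 |
Completion: 100=9  101=20  102=15  103=27  104=13
Turnaround (C−A): 100=3  101=20  102=12  103=21  104=3
Turnaround(104) = completion − arrival = 13 − 10 = 3

3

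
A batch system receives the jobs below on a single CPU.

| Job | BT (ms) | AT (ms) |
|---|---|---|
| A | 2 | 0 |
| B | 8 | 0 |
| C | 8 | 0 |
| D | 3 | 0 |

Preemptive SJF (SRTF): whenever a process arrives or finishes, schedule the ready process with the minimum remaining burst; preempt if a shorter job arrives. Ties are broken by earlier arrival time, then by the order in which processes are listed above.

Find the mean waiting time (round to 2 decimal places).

5.00

Timeline: | A 0-2 | D 2-5 | B 5-13 | C 13-21 |
Completion: A=2  B=13  C=21  D=5
Turnaround (C−A): A=2  B=13  C=21  D=5
Waiting times: A=0, B=5, C=13, D=2
Average waiting = (0+5+13+2) / 4 = 20/4 = 5.00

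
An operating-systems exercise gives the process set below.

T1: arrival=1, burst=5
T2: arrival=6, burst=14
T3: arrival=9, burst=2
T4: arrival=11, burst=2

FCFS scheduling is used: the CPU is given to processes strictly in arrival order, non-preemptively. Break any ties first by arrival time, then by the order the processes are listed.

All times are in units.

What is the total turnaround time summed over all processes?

Gantt: | idle 0-1 | T1 1-6 | T2 6-20 | T3 20-22 | T4 22-24 |
Completion: T1=6  T2=20  T3=22  T4=24
Turnaround (C−A): T1=5  T2=14  T3=13  T4=13
Turnaround = completion − arrival: T1=5, T2=14, T3=13, T4=13
Total turnaround = 5 + 14 + 13 + 13 = 45

45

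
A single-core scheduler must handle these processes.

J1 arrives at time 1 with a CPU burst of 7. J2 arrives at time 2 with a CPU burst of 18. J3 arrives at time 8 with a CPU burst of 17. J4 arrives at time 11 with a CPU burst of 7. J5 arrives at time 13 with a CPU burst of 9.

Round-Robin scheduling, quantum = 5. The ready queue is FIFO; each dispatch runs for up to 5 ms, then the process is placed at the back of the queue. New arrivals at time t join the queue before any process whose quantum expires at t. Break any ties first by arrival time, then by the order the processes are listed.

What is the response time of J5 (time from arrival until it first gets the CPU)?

15

Schedule: | idle 0-1 | J1 1-6 | J2 6-11 | J1 11-13 | J3 13-18 | J4 18-23 | J2 23-28 | J5 28-33 | J3 33-38 | J4 38-40 | J2 40-45 | J5 45-49 | J3 49-54 | J2 54-57 | J3 57-59 |
Completion: J1=13  J2=57  J3=59  J4=40  J5=49
Turnaround (C−A): J1=12  J2=55  J3=51  J4=29  J5=36
Response(J5) = first start − arrival = 28 − 13 = 15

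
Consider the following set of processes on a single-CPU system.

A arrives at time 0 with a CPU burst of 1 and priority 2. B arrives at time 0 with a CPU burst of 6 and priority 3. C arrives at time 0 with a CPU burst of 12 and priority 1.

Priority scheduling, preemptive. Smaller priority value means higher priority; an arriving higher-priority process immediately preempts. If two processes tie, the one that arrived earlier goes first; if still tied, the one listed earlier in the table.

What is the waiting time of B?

Timeline: | C 0-12 | A 12-13 | B 13-19 |
Completion: A=13  B=19  C=12
Turnaround (C−A): A=13  B=19  C=12
Waiting(B) = turnaround − burst = 19 − 6 = 13

13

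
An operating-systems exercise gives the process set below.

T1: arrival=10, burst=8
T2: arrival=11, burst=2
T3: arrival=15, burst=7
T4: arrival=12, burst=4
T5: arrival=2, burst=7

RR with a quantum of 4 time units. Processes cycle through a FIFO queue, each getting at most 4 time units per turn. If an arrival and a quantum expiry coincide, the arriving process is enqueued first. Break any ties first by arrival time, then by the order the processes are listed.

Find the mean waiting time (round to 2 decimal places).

Schedule: | idle 0-2 | T5 2-9 | idle 9-10 | T1 10-14 | T2 14-16 | T4 16-20 | T1 20-24 | T3 24-31 |
Completion: T1=24  T2=16  T3=31  T4=20  T5=9
Turnaround (C−A): T1=14  T2=5  T3=16  T4=8  T5=7
Waiting times: T1=6, T2=3, T3=9, T4=4, T5=0
Average waiting = (6+3+9+4+0) / 5 = 22/5 = 4.40

4.40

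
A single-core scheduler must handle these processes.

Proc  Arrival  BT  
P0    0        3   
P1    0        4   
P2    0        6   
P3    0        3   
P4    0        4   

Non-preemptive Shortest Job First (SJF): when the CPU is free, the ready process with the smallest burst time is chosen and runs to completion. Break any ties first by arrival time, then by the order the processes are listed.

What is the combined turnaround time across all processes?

53

Timeline: | P0 0-3 | P3 3-6 | P1 6-10 | P4 10-14 | P2 14-20 |
Completion: P0=3  P1=10  P2=20  P3=6  P4=14
Turnaround (C−A): P0=3  P1=10  P2=20  P3=6  P4=14
Turnaround = completion − arrival: P0=3, P1=10, P2=20, P3=6, P4=14
Total turnaround = 3 + 10 + 20 + 6 + 14 = 53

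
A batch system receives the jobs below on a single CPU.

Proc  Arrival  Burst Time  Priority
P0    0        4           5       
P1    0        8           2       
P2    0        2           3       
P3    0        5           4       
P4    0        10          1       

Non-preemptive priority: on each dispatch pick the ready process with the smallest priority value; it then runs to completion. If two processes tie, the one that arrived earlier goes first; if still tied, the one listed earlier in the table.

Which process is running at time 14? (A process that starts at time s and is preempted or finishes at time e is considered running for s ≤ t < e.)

P1

Schedule: | P4 0-10 | P1 10-18 | P2 18-20 | P3 20-25 | P0 25-29 |
Completion: P0=29  P1=18  P2=20  P3=25  P4=10
Turnaround (C−A): P0=29  P1=18  P2=20  P3=25  P4=10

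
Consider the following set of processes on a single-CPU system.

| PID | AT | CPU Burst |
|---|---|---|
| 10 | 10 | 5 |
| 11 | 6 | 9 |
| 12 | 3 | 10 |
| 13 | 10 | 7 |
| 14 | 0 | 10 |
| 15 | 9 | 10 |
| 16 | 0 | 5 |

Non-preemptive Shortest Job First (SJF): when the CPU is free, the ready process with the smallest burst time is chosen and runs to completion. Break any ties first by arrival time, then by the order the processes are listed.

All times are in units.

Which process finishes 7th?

Timeline: | 16 0-5 | 14 5-15 | 10 15-20 | 13 20-27 | 11 27-36 | 12 36-46 | 15 46-56 |
Completion: 10=20  11=36  12=46  13=27  14=15  15=56  16=5
Finish order: 16 → 14 → 10 → 13 → 11 → 12 → 15

15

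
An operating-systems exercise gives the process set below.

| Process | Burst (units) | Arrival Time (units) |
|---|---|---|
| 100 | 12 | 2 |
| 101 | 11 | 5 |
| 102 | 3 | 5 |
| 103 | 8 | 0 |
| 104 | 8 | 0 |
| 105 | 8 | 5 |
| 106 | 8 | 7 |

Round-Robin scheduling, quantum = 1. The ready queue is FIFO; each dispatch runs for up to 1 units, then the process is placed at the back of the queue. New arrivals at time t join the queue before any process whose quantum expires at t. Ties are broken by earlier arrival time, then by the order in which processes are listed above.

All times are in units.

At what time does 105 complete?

51

Timeline: | 103 0-1 | 104 1-2 | 103 2-3 | 100 3-4 | 104 4-5 | 103 5-6 | 100 6-7 | 101 7-8 | 102 8-9 | 105 9-10 | 104 10-11 | 103 11-12 | 106 12-13 | 100 13-14 | 101 14-15 | 102 15-16 | 105 16-17 | 104 17-18 | 103 18-19 | 106 19-20 | 100 20-21 | 101 21-22 | 102 22-23 | 105 23-24 | 104 24-25 | 103 25-26 | 106 26-27 | 100 27-28 | 101 28-29 | 105 29-30 | 104 30-31 | 103 31-32 | 106 32-33 | 100 33-34 | 101 34-35 | 105 35-36 | 104 36-37 | 103 37-38 | 106 38-39 | 100 39-40 | 101 40-41 | 105 41-42 | 104 42-43 | 106 43-44 | 100 44-45 | 101 45-46 | 105 46-47 | 106 47-48 | 100 48-49 | 101 49-50 | 105 50-51 | 106 51-52 | 100 52-53 | 101 53-54 | 100 54-55 | 101 55-56 | 100 56-57 | 101 57-58 |
Completion: 100=57  101=58  102=23  103=38  104=43  105=51  106=52
Turnaround (C−A): 100=55  101=53  102=18  103=38  104=43  105=46  106=45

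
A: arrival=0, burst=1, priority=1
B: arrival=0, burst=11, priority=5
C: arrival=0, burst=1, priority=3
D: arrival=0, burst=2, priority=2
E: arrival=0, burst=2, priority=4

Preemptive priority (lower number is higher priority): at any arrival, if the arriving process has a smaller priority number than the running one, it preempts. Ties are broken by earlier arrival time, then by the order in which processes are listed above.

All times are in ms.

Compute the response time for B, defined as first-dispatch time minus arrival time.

6

Gantt: | A 0-1 | D 1-3 | C 3-4 | E 4-6 | B 6-17 |
Completion: A=1  B=17  C=4  D=3  E=6
Turnaround (C−A): A=1  B=17  C=4  D=3  E=6
Response(B) = first start − arrival = 6 − 0 = 6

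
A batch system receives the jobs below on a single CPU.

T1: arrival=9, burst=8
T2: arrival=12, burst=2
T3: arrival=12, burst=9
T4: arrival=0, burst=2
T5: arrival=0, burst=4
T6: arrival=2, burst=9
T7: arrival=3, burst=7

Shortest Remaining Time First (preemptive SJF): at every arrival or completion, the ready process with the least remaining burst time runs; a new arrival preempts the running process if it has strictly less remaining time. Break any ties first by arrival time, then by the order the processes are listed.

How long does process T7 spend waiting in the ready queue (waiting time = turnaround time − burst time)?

3

Gantt: | T4 0-2 | T5 2-6 | T7 6-13 | T2 13-15 | T1 15-23 | T6 23-32 | T3 32-41 |
Completion: T1=23  T2=15  T3=41  T4=2  T5=6  T6=32  T7=13
Waiting(T7) = turnaround − burst = 10 − 7 = 3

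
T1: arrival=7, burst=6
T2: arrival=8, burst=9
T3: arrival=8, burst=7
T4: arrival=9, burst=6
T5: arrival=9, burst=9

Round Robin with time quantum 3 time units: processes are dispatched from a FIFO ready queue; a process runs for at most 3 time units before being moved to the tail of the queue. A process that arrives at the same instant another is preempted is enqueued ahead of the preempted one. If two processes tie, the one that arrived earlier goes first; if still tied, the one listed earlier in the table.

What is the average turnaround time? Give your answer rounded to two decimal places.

Schedule: | idle 0-7 | T1 7-10 | T2 10-13 | T3 13-16 | T4 16-19 | T5 19-22 | T1 22-25 | T2 25-28 | T3 28-31 | T4 31-34 | T5 34-37 | T2 37-40 | T3 40-41 | T5 41-44 |
Completion: T1=25  T2=40  T3=41  T4=34  T5=44
Turnaround (C−A): T1=18  T2=32  T3=33  T4=25  T5=35
Turnaround times: T1=18, T2=32, T3=33, T4=25, T5=35
Average turnaround = (18+32+33+25+35) / 5 = 143/5 = 28.60

28.60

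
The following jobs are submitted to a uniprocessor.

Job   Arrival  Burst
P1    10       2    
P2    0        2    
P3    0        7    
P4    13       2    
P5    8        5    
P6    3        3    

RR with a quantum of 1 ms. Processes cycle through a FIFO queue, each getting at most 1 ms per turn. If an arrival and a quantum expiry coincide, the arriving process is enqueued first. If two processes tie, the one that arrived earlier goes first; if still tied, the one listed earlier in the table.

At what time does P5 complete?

Timeline: | P2 0-1 | P3 1-2 | P2 2-3 | P3 3-4 | P6 4-5 | P3 5-6 | P6 6-7 | P3 7-8 | P6 8-9 | P5 9-10 | P3 10-11 | P1 11-12 | P5 12-13 | P3 13-14 | P1 14-15 | P4 15-16 | P5 16-17 | P3 17-18 | P4 18-19 | P5 19-21 |
Completion: P1=15  P2=3  P3=18  P4=19  P5=21  P6=9
Turnaround (C−A): P1=5  P2=3  P3=18  P4=6  P5=13  P6=6

21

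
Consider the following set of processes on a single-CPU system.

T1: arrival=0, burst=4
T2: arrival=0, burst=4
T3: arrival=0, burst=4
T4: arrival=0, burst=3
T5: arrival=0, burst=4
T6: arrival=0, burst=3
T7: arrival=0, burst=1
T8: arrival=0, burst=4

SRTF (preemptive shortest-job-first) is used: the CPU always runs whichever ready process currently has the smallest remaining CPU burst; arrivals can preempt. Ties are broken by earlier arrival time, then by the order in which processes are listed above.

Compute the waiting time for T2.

Schedule: | T7 0-1 | T4 1-4 | T6 4-7 | T1 7-11 | T2 11-15 | T3 15-19 | T5 19-23 | T8 23-27 |
Completion: T1=11  T2=15  T3=19  T4=4  T5=23  T6=7  T7=1  T8=27
Waiting(T2) = turnaround − burst = 15 − 4 = 11

11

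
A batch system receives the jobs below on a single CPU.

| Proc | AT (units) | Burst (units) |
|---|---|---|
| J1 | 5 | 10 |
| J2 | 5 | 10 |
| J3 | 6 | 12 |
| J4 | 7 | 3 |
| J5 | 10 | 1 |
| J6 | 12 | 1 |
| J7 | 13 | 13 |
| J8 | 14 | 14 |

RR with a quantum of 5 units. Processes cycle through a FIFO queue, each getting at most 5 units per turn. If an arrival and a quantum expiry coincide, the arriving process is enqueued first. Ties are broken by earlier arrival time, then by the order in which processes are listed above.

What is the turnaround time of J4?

Timeline: | idle 0-5 | J1 5-10 | J2 10-15 | J3 15-20 | J4 20-23 | J5 23-24 | J1 24-29 | J6 29-30 | J7 30-35 | J8 35-40 | J2 40-45 | J3 45-50 | J7 50-55 | J8 55-60 | J3 60-62 | J7 62-65 | J8 65-69 |
Completion: J1=29  J2=45  J3=62  J4=23  J5=24  J6=30  J7=65  J8=69
Turnaround (C−A): J1=24  J2=40  J3=56  J4=16  J5=14  J6=18  J7=52  J8=55
Turnaround(J4) = completion − arrival = 23 − 7 = 16

16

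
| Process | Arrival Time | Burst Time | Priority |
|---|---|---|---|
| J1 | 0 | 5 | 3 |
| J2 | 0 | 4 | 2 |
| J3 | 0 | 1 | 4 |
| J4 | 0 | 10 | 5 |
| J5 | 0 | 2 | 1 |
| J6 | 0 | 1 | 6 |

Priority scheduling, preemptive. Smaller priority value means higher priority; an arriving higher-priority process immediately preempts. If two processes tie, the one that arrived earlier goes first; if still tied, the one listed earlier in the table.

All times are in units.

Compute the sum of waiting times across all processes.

53

Schedule: | J5 0-2 | J2 2-6 | J1 6-11 | J3 11-12 | J4 12-22 | J6 22-23 |
Completion: J1=11  J2=6  J3=12  J4=22  J5=2  J6=23
Turnaround (C−A): J1=11  J2=6  J3=12  J4=22  J5=2  J6=23
Waiting = turnaround − burst: J1=6, J2=2, J3=11, J4=12, J5=0, J6=22
Total waiting = 6 + 2 + 11 + 12 + 0 + 22 = 53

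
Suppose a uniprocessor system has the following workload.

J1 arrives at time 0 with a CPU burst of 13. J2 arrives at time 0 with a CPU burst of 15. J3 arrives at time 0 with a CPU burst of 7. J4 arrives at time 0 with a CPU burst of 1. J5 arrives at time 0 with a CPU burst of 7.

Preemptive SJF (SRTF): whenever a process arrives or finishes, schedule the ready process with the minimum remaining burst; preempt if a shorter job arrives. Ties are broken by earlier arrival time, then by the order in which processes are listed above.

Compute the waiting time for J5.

Timeline: | J4 0-1 | J3 1-8 | J5 8-15 | J1 15-28 | J2 28-43 |
Completion: J1=28  J2=43  J3=8  J4=1  J5=15
Turnaround (C−A): J1=28  J2=43  J3=8  J4=1  J5=15
Waiting(J5) = turnaround − burst = 15 − 7 = 8

8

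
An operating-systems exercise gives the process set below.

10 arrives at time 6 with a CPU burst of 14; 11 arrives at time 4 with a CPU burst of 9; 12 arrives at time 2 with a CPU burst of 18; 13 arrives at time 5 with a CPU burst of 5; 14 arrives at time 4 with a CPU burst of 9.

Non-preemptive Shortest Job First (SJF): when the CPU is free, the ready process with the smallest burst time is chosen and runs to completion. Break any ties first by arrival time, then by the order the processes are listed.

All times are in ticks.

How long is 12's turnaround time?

Gantt: | idle 0-2 | 12 2-20 | 13 20-25 | 11 25-34 | 14 34-43 | 10 43-57 |
Completion: 10=57  11=34  12=20  13=25  14=43
Turnaround(12) = completion − arrival = 20 − 2 = 18

18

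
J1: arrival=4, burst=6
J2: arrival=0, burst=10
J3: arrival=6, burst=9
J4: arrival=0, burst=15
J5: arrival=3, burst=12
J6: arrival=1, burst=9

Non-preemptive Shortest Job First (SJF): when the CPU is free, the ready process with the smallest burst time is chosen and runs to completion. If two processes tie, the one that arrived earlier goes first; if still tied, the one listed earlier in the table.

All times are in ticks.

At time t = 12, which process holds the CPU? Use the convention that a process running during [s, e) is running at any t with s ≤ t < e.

J1

Gantt: | J2 0-10 | J1 10-16 | J6 16-25 | J3 25-34 | J5 34-46 | J4 46-61 |
Completion: J1=16  J2=10  J3=34  J4=61  J5=46  J6=25
Turnaround (C−A): J1=12  J2=10  J3=28  J4=61  J5=43  J6=24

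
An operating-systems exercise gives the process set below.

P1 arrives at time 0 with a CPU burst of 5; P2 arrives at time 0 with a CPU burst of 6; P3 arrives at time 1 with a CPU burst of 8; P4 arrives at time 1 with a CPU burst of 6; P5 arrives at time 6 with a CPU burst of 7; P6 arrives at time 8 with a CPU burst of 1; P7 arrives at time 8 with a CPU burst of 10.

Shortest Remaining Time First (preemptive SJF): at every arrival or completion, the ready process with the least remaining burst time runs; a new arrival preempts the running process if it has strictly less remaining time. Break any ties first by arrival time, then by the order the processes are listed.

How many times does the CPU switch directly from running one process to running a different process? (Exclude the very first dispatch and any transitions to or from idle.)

7

Timeline: | P1 0-5 | P2 5-8 | P6 8-9 | P2 9-12 | P4 12-18 | P5 18-25 | P3 25-33 | P7 33-43 |
Completion: P1=5  P2=12  P3=33  P4=18  P5=25  P6=9  P7=43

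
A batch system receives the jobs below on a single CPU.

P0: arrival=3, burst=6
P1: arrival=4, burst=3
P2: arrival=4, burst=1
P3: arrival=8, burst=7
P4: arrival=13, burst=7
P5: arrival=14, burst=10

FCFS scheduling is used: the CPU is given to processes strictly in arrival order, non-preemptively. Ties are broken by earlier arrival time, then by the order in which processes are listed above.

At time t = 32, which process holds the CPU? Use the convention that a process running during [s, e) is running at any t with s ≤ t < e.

P5

Gantt: | idle 0-3 | P0 3-9 | P1 9-12 | P2 12-13 | P3 13-20 | P4 20-27 | P5 27-37 |
Completion: P0=9  P1=12  P2=13  P3=20  P4=27  P5=37
Turnaround (C−A): P0=6  P1=8  P2=9  P3=12  P4=14  P5=23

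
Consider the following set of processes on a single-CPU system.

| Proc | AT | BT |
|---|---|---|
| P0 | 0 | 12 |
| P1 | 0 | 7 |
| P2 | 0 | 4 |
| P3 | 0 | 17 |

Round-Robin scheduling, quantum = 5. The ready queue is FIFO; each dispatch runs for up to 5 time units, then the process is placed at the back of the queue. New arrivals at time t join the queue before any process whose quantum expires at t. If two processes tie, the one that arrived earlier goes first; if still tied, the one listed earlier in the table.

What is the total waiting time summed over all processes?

73

Gantt: | P0 0-5 | P1 5-10 | P2 10-14 | P3 14-19 | P0 19-24 | P1 24-26 | P3 26-31 | P0 31-33 | P3 33-40 |
Completion: P0=33  P1=26  P2=14  P3=40
Waiting = turnaround − burst: P0=21, P1=19, P2=10, P3=23
Total waiting = 21 + 19 + 10 + 23 = 73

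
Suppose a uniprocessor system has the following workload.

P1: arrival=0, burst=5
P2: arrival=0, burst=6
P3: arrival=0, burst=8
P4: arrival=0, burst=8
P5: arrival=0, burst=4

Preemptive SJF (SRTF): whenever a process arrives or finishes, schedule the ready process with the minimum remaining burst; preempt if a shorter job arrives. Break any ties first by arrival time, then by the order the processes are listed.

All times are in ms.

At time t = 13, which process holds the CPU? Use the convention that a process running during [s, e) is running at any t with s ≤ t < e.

Gantt: | P5 0-4 | P1 4-9 | P2 9-15 | P3 15-23 | P4 23-31 |
Completion: P1=9  P2=15  P3=23  P4=31  P5=4
Turnaround (C−A): P1=9  P2=15  P3=23  P4=31  P5=4

P2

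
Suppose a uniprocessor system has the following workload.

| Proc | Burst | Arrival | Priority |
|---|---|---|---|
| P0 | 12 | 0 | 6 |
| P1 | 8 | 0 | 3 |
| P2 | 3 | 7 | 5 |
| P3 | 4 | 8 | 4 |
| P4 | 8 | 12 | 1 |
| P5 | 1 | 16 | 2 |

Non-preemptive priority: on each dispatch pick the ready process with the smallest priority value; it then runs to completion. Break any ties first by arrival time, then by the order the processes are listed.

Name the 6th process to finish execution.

P0

Schedule: | P1 0-8 | P3 8-12 | P4 12-20 | P5 20-21 | P2 21-24 | P0 24-36 |
Completion: P0=36  P1=8  P2=24  P3=12  P4=20  P5=21
Turnaround (C−A): P0=36  P1=8  P2=17  P3=4  P4=8  P5=5
Finish order: P1 → P3 → P4 → P5 → P2 → P0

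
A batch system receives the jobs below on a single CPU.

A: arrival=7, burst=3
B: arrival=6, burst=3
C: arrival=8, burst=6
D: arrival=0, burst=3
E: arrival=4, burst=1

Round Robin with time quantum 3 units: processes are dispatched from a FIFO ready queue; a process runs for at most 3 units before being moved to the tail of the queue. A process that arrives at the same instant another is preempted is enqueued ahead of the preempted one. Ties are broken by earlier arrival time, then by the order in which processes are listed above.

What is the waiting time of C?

Schedule: | D 0-3 | idle 3-4 | E 4-5 | idle 5-6 | B 6-9 | A 9-12 | C 12-18 |
Completion: A=12  B=9  C=18  D=3  E=5
Waiting(C) = turnaround − burst = 10 − 6 = 4

4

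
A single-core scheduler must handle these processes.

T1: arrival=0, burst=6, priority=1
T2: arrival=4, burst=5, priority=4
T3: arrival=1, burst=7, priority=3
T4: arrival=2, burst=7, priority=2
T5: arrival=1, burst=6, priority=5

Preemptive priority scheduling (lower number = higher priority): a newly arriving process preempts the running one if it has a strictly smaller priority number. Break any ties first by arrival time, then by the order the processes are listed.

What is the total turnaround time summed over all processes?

Schedule: | T1 0-6 | T4 6-13 | T3 13-20 | T2 20-25 | T5 25-31 |
Completion: T1=6  T2=25  T3=20  T4=13  T5=31
Turnaround (C−A): T1=6  T2=21  T3=19  T4=11  T5=30
Turnaround = completion − arrival: T1=6, T2=21, T3=19, T4=11, T5=30
Total turnaround = 6 + 21 + 19 + 11 + 30 = 87

87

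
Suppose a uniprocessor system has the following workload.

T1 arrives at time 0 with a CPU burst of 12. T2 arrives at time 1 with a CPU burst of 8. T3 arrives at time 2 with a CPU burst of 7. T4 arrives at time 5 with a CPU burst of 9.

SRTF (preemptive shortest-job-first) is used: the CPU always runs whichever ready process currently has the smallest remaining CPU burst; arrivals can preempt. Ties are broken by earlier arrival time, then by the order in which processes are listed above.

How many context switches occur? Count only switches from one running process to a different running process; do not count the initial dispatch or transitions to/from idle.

4

Gantt: | T1 0-1 | T2 1-9 | T3 9-16 | T4 16-25 | T1 25-36 |
Completion: T1=36  T2=9  T3=16  T4=25
Turnaround (C−A): T1=36  T2=8  T3=14  T4=20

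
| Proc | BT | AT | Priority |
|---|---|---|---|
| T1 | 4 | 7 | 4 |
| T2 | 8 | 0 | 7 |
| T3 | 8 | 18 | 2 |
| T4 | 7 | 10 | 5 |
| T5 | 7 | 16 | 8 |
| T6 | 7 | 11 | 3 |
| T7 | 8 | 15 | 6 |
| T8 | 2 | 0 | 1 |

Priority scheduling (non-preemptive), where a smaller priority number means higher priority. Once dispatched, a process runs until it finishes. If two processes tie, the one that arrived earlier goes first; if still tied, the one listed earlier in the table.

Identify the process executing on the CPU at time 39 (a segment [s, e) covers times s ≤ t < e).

T7

Gantt: | T8 0-2 | T2 2-10 | T1 10-14 | T6 14-21 | T3 21-29 | T4 29-36 | T7 36-44 | T5 44-51 |
Completion: T1=14  T2=10  T3=29  T4=36  T5=51  T6=21  T7=44  T8=2
Turnaround (C−A): T1=7  T2=10  T3=11  T4=26  T5=35  T6=10  T7=29  T8=2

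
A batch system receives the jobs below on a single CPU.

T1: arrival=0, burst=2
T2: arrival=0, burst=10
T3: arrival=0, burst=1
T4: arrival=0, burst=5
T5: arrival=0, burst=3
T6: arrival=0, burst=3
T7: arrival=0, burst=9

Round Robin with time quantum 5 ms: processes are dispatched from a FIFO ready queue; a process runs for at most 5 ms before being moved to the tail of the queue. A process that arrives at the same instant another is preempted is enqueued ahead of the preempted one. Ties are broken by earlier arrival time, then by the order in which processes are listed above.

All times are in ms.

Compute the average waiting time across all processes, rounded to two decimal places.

12.43

Gantt: | T1 0-2 | T2 2-7 | T3 7-8 | T4 8-13 | T5 13-16 | T6 16-19 | T7 19-24 | T2 24-29 | T7 29-33 |
Completion: T1=2  T2=29  T3=8  T4=13  T5=16  T6=19  T7=33
Turnaround (C−A): T1=2  T2=29  T3=8  T4=13  T5=16  T6=19  T7=33
Waiting times: T1=0, T2=19, T3=7, T4=8, T5=13, T6=16, T7=24
Average waiting = (0+19+7+8+13+16+24) / 7 = 87/7 = 12.43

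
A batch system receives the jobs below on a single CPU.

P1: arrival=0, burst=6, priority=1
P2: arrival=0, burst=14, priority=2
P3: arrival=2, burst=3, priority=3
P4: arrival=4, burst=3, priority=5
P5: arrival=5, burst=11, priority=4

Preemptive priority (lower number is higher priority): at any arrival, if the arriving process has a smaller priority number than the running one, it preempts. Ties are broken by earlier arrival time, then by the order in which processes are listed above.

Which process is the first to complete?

Gantt: | P1 0-6 | P2 6-20 | P3 20-23 | P5 23-34 | P4 34-37 |
Completion: P1=6  P2=20  P3=23  P4=37  P5=34
Finish order: P1 → P2 → P3 → P5 → P4

P1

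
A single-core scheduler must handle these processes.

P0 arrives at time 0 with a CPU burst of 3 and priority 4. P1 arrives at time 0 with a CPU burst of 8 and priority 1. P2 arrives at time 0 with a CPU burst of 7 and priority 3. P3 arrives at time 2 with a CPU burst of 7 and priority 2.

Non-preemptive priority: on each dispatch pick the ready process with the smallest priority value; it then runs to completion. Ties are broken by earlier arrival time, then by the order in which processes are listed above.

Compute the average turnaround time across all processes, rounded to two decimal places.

Timeline: | P1 0-8 | P3 8-15 | P2 15-22 | P0 22-25 |
Completion: P0=25  P1=8  P2=22  P3=15
Turnaround times: P0=25, P1=8, P2=22, P3=13
Average turnaround = (25+8+22+13) / 4 = 68/4 = 17.00

17.00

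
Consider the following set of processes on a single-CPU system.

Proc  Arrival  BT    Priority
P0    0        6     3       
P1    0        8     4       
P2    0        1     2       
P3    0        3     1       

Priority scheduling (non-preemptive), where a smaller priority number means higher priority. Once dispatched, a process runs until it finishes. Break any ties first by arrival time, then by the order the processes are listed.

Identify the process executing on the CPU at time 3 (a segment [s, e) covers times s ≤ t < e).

P2

Schedule: | P3 0-3 | P2 3-4 | P0 4-10 | P1 10-18 |
Completion: P0=10  P1=18  P2=4  P3=3
Turnaround (C−A): P0=10  P1=18  P2=4  P3=3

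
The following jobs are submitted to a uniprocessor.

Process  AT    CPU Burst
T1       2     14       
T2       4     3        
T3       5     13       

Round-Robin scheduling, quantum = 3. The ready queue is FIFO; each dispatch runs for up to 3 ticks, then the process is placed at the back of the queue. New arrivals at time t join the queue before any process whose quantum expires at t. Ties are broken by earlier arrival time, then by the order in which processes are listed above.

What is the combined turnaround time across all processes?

60

Schedule: | idle 0-2 | T1 2-5 | T2 5-8 | T3 8-11 | T1 11-14 | T3 14-17 | T1 17-20 | T3 20-23 | T1 23-26 | T3 26-29 | T1 29-31 | T3 31-32 |
Completion: T1=31  T2=8  T3=32
Turnaround (C−A): T1=29  T2=4  T3=27
Turnaround = completion − arrival: T1=29, T2=4, T3=27
Total turnaround = 29 + 4 + 27 = 60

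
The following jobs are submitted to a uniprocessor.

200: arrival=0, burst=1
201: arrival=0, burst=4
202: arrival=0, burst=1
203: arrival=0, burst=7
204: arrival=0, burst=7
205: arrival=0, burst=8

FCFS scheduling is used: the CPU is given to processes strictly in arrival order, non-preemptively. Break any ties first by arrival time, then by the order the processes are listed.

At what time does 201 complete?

Schedule: | 200 0-1 | 201 1-5 | 202 5-6 | 203 6-13 | 204 13-20 | 205 20-28 |
Completion: 200=1  201=5  202=6  203=13  204=20  205=28

5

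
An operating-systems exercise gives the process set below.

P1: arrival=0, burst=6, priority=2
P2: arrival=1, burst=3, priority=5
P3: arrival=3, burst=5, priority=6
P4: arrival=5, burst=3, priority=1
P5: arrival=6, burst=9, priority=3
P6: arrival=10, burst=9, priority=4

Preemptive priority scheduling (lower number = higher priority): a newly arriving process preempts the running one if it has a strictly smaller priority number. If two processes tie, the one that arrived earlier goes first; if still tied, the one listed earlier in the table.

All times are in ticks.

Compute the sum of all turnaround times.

Timeline: | P1 0-5 | P4 5-8 | P1 8-9 | P5 9-18 | P6 18-27 | P2 27-30 | P3 30-35 |
Completion: P1=9  P2=30  P3=35  P4=8  P5=18  P6=27
Turnaround = completion − arrival: P1=9, P2=29, P3=32, P4=3, P5=12, P6=17
Total turnaround = 9 + 29 + 32 + 3 + 12 + 17 = 102

102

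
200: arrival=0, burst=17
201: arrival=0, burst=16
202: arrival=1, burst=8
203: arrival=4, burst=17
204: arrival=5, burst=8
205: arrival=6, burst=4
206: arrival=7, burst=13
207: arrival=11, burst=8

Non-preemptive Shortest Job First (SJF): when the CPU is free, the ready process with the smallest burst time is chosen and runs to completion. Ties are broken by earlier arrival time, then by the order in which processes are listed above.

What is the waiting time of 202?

Schedule: | 201 0-16 | 205 16-20 | 202 20-28 | 204 28-36 | 207 36-44 | 206 44-57 | 200 57-74 | 203 74-91 |
Completion: 200=74  201=16  202=28  203=91  204=36  205=20  206=57  207=44
Waiting(202) = turnaround − burst = 27 − 8 = 19

19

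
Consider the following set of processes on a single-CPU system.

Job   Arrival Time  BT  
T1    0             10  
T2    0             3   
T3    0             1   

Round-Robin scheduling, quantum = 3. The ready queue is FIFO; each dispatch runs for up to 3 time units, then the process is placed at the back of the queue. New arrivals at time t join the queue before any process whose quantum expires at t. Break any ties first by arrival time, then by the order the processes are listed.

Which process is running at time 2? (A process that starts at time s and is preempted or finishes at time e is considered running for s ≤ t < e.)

T1

Schedule: | T1 0-3 | T2 3-6 | T3 6-7 | T1 7-14 |
Completion: T1=14  T2=6  T3=7
Turnaround (C−A): T1=14  T2=6  T3=7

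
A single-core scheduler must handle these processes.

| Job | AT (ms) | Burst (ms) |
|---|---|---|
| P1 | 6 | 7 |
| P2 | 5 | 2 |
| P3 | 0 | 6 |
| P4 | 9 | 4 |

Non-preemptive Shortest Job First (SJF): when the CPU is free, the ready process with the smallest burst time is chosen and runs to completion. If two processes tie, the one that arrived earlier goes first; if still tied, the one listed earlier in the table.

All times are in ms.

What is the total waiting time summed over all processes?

9

Gantt: | P3 0-6 | P2 6-8 | P1 8-15 | P4 15-19 |
Completion: P1=15  P2=8  P3=6  P4=19
Waiting = turnaround − burst: P1=2, P2=1, P3=0, P4=6
Total waiting = 2 + 1 + 0 + 6 = 9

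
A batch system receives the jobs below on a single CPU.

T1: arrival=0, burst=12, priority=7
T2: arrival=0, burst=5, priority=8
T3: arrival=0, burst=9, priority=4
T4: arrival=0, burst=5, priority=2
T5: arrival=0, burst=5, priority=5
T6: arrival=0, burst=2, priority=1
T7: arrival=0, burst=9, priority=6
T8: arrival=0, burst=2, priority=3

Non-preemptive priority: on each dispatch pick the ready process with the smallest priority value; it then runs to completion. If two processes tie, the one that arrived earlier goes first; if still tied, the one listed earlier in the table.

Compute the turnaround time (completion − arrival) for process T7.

Gantt: | T6 0-2 | T4 2-7 | T8 7-9 | T3 9-18 | T5 18-23 | T7 23-32 | T1 32-44 | T2 44-49 |
Completion: T1=44  T2=49  T3=18  T4=7  T5=23  T6=2  T7=32  T8=9
Turnaround(T7) = completion − arrival = 32 − 0 = 32

32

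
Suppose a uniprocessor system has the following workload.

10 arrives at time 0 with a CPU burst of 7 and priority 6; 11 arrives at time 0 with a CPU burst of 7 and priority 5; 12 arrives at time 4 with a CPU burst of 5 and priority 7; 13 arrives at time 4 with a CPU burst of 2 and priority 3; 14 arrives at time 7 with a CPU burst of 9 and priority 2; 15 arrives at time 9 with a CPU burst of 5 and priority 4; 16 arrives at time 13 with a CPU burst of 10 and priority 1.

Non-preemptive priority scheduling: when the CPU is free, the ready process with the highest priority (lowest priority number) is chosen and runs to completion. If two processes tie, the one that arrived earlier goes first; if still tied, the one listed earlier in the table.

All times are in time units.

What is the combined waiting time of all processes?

113

Schedule: | 11 0-7 | 14 7-16 | 16 16-26 | 13 26-28 | 15 28-33 | 10 33-40 | 12 40-45 |
Completion: 10=40  11=7  12=45  13=28  14=16  15=33  16=26
Turnaround (C−A): 10=40  11=7  12=41  13=24  14=9  15=24  16=13
Waiting = turnaround − burst: 10=33, 11=0, 12=36, 13=22, 14=0, 15=19, 16=3
Total waiting = 33 + 0 + 36 + 22 + 0 + 19 + 3 = 113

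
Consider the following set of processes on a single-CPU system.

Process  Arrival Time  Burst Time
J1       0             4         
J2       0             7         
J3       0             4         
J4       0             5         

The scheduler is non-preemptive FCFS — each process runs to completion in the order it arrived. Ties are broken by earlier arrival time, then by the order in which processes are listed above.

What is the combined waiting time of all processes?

Timeline: | J1 0-4 | J2 4-11 | J3 11-15 | J4 15-20 |
Completion: J1=4  J2=11  J3=15  J4=20
Turnaround (C−A): J1=4  J2=11  J3=15  J4=20
Waiting = turnaround − burst: J1=0, J2=4, J3=11, J4=15
Total waiting = 0 + 4 + 11 + 15 = 30

30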